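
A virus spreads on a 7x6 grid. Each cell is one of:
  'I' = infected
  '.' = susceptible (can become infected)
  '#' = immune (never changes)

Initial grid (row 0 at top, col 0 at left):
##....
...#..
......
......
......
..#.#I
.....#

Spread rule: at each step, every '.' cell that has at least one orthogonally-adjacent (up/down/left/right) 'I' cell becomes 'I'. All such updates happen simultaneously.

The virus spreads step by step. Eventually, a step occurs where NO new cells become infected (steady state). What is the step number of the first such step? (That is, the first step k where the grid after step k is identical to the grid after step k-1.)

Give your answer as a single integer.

Step 0 (initial): 1 infected
Step 1: +1 new -> 2 infected
Step 2: +2 new -> 4 infected
Step 3: +3 new -> 7 infected
Step 4: +5 new -> 12 infected
Step 5: +6 new -> 18 infected
Step 6: +7 new -> 25 infected
Step 7: +6 new -> 31 infected
Step 8: +4 new -> 35 infected
Step 9: +1 new -> 36 infected
Step 10: +0 new -> 36 infected

Answer: 10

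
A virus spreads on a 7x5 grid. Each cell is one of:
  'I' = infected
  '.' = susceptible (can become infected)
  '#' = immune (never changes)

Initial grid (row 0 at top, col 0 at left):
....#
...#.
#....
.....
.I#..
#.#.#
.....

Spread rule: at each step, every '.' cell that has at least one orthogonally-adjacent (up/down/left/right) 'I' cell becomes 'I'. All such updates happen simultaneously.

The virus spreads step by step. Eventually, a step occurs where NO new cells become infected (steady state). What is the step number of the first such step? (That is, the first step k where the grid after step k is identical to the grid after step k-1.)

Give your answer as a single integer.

Step 0 (initial): 1 infected
Step 1: +3 new -> 4 infected
Step 2: +4 new -> 8 infected
Step 3: +5 new -> 13 infected
Step 4: +7 new -> 20 infected
Step 5: +6 new -> 26 infected
Step 6: +2 new -> 28 infected
Step 7: +0 new -> 28 infected

Answer: 7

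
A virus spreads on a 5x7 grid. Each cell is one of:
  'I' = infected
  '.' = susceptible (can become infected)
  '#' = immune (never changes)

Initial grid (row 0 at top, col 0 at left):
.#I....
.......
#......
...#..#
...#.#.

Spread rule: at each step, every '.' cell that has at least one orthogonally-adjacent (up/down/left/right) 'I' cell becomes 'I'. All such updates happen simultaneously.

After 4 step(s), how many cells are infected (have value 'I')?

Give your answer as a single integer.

Answer: 19

Derivation:
Step 0 (initial): 1 infected
Step 1: +2 new -> 3 infected
Step 2: +4 new -> 7 infected
Step 3: +6 new -> 13 infected
Step 4: +6 new -> 19 infected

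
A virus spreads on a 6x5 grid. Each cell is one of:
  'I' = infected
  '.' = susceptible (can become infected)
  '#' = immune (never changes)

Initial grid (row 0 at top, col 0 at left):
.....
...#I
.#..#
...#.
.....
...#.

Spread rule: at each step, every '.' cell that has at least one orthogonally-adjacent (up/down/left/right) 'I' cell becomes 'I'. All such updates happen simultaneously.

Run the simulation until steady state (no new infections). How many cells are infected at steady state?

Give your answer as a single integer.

Step 0 (initial): 1 infected
Step 1: +1 new -> 2 infected
Step 2: +1 new -> 3 infected
Step 3: +1 new -> 4 infected
Step 4: +2 new -> 6 infected
Step 5: +3 new -> 9 infected
Step 6: +3 new -> 12 infected
Step 7: +3 new -> 15 infected
Step 8: +4 new -> 19 infected
Step 9: +3 new -> 22 infected
Step 10: +3 new -> 25 infected
Step 11: +0 new -> 25 infected

Answer: 25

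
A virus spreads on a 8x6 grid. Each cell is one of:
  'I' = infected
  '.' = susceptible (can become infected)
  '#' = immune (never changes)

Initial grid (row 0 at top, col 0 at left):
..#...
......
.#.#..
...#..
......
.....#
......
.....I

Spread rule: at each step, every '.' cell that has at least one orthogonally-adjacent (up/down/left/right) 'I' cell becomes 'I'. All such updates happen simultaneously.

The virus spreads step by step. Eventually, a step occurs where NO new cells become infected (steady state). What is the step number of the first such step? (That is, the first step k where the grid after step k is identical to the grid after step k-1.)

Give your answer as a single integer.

Answer: 13

Derivation:
Step 0 (initial): 1 infected
Step 1: +2 new -> 3 infected
Step 2: +2 new -> 5 infected
Step 3: +3 new -> 8 infected
Step 4: +4 new -> 12 infected
Step 5: +6 new -> 18 infected
Step 6: +5 new -> 23 infected
Step 7: +5 new -> 28 infected
Step 8: +6 new -> 34 infected
Step 9: +4 new -> 38 infected
Step 10: +2 new -> 40 infected
Step 11: +2 new -> 42 infected
Step 12: +1 new -> 43 infected
Step 13: +0 new -> 43 infected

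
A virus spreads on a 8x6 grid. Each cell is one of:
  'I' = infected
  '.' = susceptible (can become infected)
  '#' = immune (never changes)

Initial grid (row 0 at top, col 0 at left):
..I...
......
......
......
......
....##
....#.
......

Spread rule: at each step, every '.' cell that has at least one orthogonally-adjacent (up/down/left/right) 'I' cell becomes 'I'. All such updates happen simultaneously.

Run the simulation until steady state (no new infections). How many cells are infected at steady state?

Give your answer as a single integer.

Step 0 (initial): 1 infected
Step 1: +3 new -> 4 infected
Step 2: +5 new -> 9 infected
Step 3: +6 new -> 15 infected
Step 4: +6 new -> 21 infected
Step 5: +6 new -> 27 infected
Step 6: +6 new -> 33 infected
Step 7: +5 new -> 38 infected
Step 8: +3 new -> 41 infected
Step 9: +2 new -> 43 infected
Step 10: +1 new -> 44 infected
Step 11: +1 new -> 45 infected
Step 12: +0 new -> 45 infected

Answer: 45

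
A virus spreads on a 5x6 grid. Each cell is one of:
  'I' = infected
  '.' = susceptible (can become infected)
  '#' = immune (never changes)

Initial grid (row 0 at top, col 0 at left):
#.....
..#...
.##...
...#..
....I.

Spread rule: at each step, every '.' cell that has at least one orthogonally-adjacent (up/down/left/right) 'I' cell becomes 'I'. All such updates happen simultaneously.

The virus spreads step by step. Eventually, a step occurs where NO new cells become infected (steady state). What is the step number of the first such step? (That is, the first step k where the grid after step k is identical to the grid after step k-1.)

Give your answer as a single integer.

Step 0 (initial): 1 infected
Step 1: +3 new -> 4 infected
Step 2: +3 new -> 7 infected
Step 3: +5 new -> 12 infected
Step 4: +5 new -> 17 infected
Step 5: +3 new -> 20 infected
Step 6: +2 new -> 22 infected
Step 7: +2 new -> 24 infected
Step 8: +1 new -> 25 infected
Step 9: +0 new -> 25 infected

Answer: 9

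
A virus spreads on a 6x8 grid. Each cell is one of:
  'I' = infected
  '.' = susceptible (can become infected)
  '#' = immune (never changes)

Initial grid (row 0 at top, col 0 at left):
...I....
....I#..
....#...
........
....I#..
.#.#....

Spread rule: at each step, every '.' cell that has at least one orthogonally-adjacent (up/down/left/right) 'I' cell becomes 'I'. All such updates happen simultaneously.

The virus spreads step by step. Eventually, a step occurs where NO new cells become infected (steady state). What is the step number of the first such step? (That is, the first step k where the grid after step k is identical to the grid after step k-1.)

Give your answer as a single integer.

Answer: 6

Derivation:
Step 0 (initial): 3 infected
Step 1: +6 new -> 9 infected
Step 2: +8 new -> 17 infected
Step 3: +10 new -> 27 infected
Step 4: +10 new -> 37 infected
Step 5: +6 new -> 43 infected
Step 6: +0 new -> 43 infected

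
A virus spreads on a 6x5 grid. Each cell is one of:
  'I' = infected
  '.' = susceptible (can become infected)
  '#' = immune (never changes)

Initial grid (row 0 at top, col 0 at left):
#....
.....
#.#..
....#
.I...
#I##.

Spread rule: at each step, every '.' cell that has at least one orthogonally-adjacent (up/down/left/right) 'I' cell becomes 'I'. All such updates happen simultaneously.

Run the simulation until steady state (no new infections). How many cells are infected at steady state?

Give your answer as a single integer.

Step 0 (initial): 2 infected
Step 1: +3 new -> 5 infected
Step 2: +4 new -> 9 infected
Step 3: +3 new -> 12 infected
Step 4: +5 new -> 17 infected
Step 5: +3 new -> 20 infected
Step 6: +2 new -> 22 infected
Step 7: +1 new -> 23 infected
Step 8: +0 new -> 23 infected

Answer: 23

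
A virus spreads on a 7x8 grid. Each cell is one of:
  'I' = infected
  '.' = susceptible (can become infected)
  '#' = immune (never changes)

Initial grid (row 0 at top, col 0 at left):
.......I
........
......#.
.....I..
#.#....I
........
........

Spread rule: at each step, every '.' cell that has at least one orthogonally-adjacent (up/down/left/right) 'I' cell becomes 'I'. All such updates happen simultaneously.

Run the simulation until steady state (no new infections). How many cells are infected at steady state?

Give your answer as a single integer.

Answer: 53

Derivation:
Step 0 (initial): 3 infected
Step 1: +9 new -> 12 infected
Step 2: +10 new -> 22 infected
Step 3: +8 new -> 30 infected
Step 4: +6 new -> 36 infected
Step 5: +7 new -> 43 infected
Step 6: +5 new -> 48 infected
Step 7: +4 new -> 52 infected
Step 8: +1 new -> 53 infected
Step 9: +0 new -> 53 infected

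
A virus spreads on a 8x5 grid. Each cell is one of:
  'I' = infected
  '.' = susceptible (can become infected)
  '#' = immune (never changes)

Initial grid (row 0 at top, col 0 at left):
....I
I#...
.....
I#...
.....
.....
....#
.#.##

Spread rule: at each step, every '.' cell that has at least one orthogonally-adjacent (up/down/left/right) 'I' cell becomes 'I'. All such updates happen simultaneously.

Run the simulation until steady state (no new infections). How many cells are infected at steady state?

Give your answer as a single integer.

Answer: 34

Derivation:
Step 0 (initial): 3 infected
Step 1: +5 new -> 8 infected
Step 2: +7 new -> 15 infected
Step 3: +7 new -> 22 infected
Step 4: +7 new -> 29 infected
Step 5: +3 new -> 32 infected
Step 6: +2 new -> 34 infected
Step 7: +0 new -> 34 infected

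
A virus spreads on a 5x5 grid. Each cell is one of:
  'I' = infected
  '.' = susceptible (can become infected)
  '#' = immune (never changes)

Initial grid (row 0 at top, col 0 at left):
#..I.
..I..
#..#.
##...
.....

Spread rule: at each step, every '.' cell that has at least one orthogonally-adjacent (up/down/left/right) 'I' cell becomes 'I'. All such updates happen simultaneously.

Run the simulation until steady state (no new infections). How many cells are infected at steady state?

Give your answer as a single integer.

Answer: 20

Derivation:
Step 0 (initial): 2 infected
Step 1: +5 new -> 7 infected
Step 2: +5 new -> 12 infected
Step 3: +3 new -> 15 infected
Step 4: +3 new -> 18 infected
Step 5: +2 new -> 20 infected
Step 6: +0 new -> 20 infected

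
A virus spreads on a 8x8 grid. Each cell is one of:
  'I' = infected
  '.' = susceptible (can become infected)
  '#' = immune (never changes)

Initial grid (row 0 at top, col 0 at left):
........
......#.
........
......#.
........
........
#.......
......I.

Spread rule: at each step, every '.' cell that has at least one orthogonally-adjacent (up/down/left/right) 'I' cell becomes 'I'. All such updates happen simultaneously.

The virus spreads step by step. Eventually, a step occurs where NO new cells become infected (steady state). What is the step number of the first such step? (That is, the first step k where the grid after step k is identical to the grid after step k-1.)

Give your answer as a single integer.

Answer: 14

Derivation:
Step 0 (initial): 1 infected
Step 1: +3 new -> 4 infected
Step 2: +4 new -> 8 infected
Step 3: +5 new -> 13 infected
Step 4: +5 new -> 18 infected
Step 5: +6 new -> 24 infected
Step 6: +7 new -> 31 infected
Step 7: +7 new -> 38 infected
Step 8: +7 new -> 45 infected
Step 9: +6 new -> 51 infected
Step 10: +4 new -> 55 infected
Step 11: +3 new -> 58 infected
Step 12: +2 new -> 60 infected
Step 13: +1 new -> 61 infected
Step 14: +0 new -> 61 infected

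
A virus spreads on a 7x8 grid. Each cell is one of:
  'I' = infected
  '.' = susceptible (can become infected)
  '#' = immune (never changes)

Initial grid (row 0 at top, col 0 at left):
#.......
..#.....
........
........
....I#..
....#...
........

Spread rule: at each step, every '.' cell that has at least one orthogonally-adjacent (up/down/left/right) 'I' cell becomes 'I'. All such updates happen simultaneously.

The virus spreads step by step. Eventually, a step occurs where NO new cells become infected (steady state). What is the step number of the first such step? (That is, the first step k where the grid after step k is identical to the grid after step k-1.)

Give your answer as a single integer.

Answer: 8

Derivation:
Step 0 (initial): 1 infected
Step 1: +2 new -> 3 infected
Step 2: +5 new -> 8 infected
Step 3: +8 new -> 16 infected
Step 4: +12 new -> 28 infected
Step 5: +11 new -> 39 infected
Step 6: +9 new -> 48 infected
Step 7: +4 new -> 52 infected
Step 8: +0 new -> 52 infected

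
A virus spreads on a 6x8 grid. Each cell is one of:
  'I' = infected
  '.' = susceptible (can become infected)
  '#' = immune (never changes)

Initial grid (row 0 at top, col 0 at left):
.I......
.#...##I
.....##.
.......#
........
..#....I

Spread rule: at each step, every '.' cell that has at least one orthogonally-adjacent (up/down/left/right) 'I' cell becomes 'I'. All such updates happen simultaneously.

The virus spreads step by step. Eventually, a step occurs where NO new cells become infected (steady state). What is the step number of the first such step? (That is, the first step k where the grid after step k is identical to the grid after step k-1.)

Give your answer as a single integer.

Step 0 (initial): 3 infected
Step 1: +6 new -> 9 infected
Step 2: +6 new -> 15 infected
Step 3: +8 new -> 23 infected
Step 4: +8 new -> 31 infected
Step 5: +7 new -> 38 infected
Step 6: +2 new -> 40 infected
Step 7: +1 new -> 41 infected
Step 8: +0 new -> 41 infected

Answer: 8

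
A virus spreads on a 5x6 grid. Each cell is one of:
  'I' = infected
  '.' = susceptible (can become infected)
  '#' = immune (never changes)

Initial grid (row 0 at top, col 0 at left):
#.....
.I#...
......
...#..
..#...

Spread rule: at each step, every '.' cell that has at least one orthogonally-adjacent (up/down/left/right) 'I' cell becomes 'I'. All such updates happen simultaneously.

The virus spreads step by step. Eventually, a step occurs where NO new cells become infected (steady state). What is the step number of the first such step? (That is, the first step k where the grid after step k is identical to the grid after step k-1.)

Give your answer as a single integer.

Answer: 8

Derivation:
Step 0 (initial): 1 infected
Step 1: +3 new -> 4 infected
Step 2: +4 new -> 8 infected
Step 3: +5 new -> 13 infected
Step 4: +4 new -> 17 infected
Step 5: +4 new -> 21 infected
Step 6: +3 new -> 24 infected
Step 7: +2 new -> 26 infected
Step 8: +0 new -> 26 infected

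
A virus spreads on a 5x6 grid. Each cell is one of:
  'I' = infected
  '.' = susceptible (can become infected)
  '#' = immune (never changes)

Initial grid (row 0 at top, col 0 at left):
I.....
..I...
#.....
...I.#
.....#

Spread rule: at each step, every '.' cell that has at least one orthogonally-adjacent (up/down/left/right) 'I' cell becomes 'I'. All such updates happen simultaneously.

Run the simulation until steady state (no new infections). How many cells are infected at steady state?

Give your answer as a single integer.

Step 0 (initial): 3 infected
Step 1: +10 new -> 13 infected
Step 2: +7 new -> 20 infected
Step 3: +5 new -> 25 infected
Step 4: +2 new -> 27 infected
Step 5: +0 new -> 27 infected

Answer: 27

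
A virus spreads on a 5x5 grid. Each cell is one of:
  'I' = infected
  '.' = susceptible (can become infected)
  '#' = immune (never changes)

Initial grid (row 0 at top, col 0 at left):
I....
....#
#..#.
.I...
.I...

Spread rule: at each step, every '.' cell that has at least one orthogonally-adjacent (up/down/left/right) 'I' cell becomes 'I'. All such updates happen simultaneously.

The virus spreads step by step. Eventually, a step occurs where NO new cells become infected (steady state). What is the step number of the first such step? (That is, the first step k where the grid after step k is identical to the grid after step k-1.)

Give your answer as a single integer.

Step 0 (initial): 3 infected
Step 1: +7 new -> 10 infected
Step 2: +5 new -> 15 infected
Step 3: +4 new -> 19 infected
Step 4: +3 new -> 22 infected
Step 5: +0 new -> 22 infected

Answer: 5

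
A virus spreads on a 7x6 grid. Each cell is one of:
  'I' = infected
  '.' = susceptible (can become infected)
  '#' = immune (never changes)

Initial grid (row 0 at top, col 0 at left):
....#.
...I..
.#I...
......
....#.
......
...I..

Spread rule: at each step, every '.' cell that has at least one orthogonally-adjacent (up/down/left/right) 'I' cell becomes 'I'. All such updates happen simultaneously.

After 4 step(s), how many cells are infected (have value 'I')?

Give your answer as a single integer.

Step 0 (initial): 3 infected
Step 1: +8 new -> 11 infected
Step 2: +12 new -> 23 infected
Step 3: +10 new -> 33 infected
Step 4: +6 new -> 39 infected

Answer: 39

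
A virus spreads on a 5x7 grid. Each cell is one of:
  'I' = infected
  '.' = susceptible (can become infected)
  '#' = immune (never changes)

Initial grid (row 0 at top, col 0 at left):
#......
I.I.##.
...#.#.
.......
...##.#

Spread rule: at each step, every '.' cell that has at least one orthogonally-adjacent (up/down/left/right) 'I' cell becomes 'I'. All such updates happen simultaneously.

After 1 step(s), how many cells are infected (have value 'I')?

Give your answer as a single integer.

Step 0 (initial): 2 infected
Step 1: +5 new -> 7 infected

Answer: 7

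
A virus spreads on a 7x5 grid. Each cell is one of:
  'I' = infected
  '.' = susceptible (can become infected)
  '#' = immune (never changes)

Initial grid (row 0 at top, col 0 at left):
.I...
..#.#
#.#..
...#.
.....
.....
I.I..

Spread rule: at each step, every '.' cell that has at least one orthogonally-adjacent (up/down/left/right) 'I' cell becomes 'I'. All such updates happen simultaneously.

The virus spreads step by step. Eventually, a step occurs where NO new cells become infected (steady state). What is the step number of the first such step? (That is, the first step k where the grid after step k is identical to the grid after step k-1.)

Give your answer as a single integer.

Step 0 (initial): 3 infected
Step 1: +7 new -> 10 infected
Step 2: +8 new -> 18 infected
Step 3: +8 new -> 26 infected
Step 4: +2 new -> 28 infected
Step 5: +2 new -> 30 infected
Step 6: +0 new -> 30 infected

Answer: 6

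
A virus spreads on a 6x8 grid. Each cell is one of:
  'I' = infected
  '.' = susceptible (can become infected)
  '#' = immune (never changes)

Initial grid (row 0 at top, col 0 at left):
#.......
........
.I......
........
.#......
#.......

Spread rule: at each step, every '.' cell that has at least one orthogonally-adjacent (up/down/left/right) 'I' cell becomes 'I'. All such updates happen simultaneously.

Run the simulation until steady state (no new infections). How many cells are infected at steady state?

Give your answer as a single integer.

Answer: 45

Derivation:
Step 0 (initial): 1 infected
Step 1: +4 new -> 5 infected
Step 2: +6 new -> 11 infected
Step 3: +6 new -> 17 infected
Step 4: +6 new -> 23 infected
Step 5: +7 new -> 30 infected
Step 6: +6 new -> 36 infected
Step 7: +5 new -> 41 infected
Step 8: +3 new -> 44 infected
Step 9: +1 new -> 45 infected
Step 10: +0 new -> 45 infected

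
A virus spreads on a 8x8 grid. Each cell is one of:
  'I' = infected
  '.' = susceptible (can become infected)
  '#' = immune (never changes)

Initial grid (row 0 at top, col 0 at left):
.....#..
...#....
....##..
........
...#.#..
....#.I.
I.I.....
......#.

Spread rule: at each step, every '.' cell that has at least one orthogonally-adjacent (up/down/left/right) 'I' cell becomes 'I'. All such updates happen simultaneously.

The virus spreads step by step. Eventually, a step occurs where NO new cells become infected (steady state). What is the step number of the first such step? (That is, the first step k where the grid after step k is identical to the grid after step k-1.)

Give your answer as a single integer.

Answer: 8

Derivation:
Step 0 (initial): 3 infected
Step 1: +10 new -> 13 infected
Step 2: +11 new -> 24 infected
Step 3: +9 new -> 33 infected
Step 4: +7 new -> 40 infected
Step 5: +8 new -> 48 infected
Step 6: +5 new -> 53 infected
Step 7: +3 new -> 56 infected
Step 8: +0 new -> 56 infected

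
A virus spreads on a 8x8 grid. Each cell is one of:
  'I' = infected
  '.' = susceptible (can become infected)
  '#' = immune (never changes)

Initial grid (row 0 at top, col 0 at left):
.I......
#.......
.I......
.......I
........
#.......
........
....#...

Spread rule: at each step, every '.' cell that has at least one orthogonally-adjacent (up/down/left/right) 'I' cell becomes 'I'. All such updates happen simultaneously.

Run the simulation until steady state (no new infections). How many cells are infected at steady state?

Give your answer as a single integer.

Step 0 (initial): 3 infected
Step 1: +9 new -> 12 infected
Step 2: +11 new -> 23 infected
Step 3: +14 new -> 37 infected
Step 4: +11 new -> 48 infected
Step 5: +7 new -> 55 infected
Step 6: +5 new -> 60 infected
Step 7: +1 new -> 61 infected
Step 8: +0 new -> 61 infected

Answer: 61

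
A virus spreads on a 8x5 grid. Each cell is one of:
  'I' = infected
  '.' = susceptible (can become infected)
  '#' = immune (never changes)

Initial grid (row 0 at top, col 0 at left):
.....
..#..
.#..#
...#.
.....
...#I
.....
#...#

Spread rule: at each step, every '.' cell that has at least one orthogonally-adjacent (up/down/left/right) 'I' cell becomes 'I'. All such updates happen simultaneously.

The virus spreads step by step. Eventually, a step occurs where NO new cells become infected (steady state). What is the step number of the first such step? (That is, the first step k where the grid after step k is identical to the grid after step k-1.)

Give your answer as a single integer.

Answer: 11

Derivation:
Step 0 (initial): 1 infected
Step 1: +2 new -> 3 infected
Step 2: +3 new -> 6 infected
Step 3: +3 new -> 9 infected
Step 4: +5 new -> 14 infected
Step 5: +6 new -> 20 infected
Step 6: +3 new -> 23 infected
Step 7: +2 new -> 25 infected
Step 8: +3 new -> 28 infected
Step 9: +4 new -> 32 infected
Step 10: +1 new -> 33 infected
Step 11: +0 new -> 33 infected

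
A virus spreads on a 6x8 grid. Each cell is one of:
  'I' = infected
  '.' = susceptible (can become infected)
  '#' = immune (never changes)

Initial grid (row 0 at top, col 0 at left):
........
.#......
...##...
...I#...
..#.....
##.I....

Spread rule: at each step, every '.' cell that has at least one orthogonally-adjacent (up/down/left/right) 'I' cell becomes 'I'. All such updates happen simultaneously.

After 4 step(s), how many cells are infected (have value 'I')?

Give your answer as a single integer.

Answer: 23

Derivation:
Step 0 (initial): 2 infected
Step 1: +4 new -> 6 infected
Step 2: +4 new -> 10 infected
Step 3: +6 new -> 16 infected
Step 4: +7 new -> 23 infected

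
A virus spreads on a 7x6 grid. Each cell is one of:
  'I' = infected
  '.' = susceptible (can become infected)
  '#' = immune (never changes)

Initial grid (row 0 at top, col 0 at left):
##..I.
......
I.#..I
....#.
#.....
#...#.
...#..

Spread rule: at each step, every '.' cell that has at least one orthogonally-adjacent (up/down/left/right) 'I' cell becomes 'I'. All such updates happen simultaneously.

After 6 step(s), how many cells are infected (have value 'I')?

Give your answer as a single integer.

Answer: 34

Derivation:
Step 0 (initial): 3 infected
Step 1: +9 new -> 12 infected
Step 2: +6 new -> 18 infected
Step 3: +6 new -> 24 infected
Step 4: +4 new -> 28 infected
Step 5: +4 new -> 32 infected
Step 6: +2 new -> 34 infected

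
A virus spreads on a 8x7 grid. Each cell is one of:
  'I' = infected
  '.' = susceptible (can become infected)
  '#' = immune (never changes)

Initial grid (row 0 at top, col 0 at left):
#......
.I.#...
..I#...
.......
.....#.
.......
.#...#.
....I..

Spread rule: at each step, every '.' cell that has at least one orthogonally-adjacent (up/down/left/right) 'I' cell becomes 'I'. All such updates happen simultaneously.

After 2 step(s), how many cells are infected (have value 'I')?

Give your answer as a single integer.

Step 0 (initial): 3 infected
Step 1: +8 new -> 11 infected
Step 2: +9 new -> 20 infected

Answer: 20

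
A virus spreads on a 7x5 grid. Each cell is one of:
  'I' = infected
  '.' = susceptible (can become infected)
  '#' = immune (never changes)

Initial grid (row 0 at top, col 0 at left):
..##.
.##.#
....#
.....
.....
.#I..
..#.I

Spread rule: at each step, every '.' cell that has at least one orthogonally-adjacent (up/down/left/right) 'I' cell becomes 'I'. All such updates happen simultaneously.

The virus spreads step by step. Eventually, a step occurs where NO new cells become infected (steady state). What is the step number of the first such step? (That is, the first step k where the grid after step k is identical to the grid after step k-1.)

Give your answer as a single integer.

Step 0 (initial): 2 infected
Step 1: +4 new -> 6 infected
Step 2: +4 new -> 10 infected
Step 3: +5 new -> 15 infected
Step 4: +4 new -> 19 infected
Step 5: +3 new -> 22 infected
Step 6: +2 new -> 24 infected
Step 7: +1 new -> 25 infected
Step 8: +1 new -> 26 infected
Step 9: +0 new -> 26 infected

Answer: 9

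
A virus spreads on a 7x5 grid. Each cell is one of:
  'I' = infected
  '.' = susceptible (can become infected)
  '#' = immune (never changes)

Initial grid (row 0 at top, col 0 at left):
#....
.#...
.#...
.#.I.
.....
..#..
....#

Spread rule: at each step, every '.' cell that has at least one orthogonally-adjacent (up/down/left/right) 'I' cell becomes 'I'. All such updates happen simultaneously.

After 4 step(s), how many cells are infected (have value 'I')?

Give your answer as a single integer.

Answer: 22

Derivation:
Step 0 (initial): 1 infected
Step 1: +4 new -> 5 infected
Step 2: +6 new -> 11 infected
Step 3: +6 new -> 17 infected
Step 4: +5 new -> 22 infected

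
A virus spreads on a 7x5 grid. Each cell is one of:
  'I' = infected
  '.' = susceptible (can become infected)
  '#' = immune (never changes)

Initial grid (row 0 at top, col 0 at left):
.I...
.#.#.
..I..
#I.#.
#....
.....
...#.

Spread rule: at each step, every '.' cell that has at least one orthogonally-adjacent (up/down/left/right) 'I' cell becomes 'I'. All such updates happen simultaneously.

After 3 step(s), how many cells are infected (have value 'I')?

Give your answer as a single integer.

Step 0 (initial): 3 infected
Step 1: +7 new -> 10 infected
Step 2: +6 new -> 16 infected
Step 3: +7 new -> 23 infected

Answer: 23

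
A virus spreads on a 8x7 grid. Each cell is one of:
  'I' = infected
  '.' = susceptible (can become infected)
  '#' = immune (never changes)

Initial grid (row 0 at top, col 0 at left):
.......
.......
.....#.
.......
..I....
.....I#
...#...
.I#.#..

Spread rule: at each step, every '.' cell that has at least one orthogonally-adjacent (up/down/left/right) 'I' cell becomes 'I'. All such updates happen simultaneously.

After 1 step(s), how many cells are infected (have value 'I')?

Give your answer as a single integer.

Step 0 (initial): 3 infected
Step 1: +9 new -> 12 infected

Answer: 12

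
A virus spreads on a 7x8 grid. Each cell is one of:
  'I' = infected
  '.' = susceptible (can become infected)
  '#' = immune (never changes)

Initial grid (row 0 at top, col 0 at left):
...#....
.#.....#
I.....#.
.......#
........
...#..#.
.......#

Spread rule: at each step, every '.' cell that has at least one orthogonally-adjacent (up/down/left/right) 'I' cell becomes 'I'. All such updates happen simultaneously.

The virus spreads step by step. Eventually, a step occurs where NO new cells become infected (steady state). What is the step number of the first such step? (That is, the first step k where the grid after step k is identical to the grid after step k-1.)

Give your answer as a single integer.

Answer: 11

Derivation:
Step 0 (initial): 1 infected
Step 1: +3 new -> 4 infected
Step 2: +4 new -> 8 infected
Step 3: +6 new -> 14 infected
Step 4: +7 new -> 21 infected
Step 5: +6 new -> 27 infected
Step 6: +5 new -> 32 infected
Step 7: +6 new -> 38 infected
Step 8: +4 new -> 42 infected
Step 9: +3 new -> 45 infected
Step 10: +2 new -> 47 infected
Step 11: +0 new -> 47 infected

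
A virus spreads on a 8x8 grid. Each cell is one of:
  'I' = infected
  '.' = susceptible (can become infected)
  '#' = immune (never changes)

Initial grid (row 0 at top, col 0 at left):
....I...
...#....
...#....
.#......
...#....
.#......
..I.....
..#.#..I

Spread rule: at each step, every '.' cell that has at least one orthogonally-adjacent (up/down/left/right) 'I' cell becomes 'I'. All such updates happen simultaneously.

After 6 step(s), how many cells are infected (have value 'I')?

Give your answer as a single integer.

Answer: 57

Derivation:
Step 0 (initial): 3 infected
Step 1: +8 new -> 11 infected
Step 2: +13 new -> 24 infected
Step 3: +14 new -> 38 infected
Step 4: +12 new -> 50 infected
Step 5: +6 new -> 56 infected
Step 6: +1 new -> 57 infected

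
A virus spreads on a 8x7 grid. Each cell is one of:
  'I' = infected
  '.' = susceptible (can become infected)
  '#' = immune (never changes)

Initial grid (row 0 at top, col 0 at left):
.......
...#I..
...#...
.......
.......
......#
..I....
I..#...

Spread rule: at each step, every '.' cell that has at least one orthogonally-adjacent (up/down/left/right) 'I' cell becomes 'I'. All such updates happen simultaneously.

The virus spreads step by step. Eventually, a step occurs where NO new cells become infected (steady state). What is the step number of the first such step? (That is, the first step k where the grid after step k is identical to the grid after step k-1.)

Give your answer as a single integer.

Step 0 (initial): 3 infected
Step 1: +9 new -> 12 infected
Step 2: +10 new -> 22 infected
Step 3: +13 new -> 35 infected
Step 4: +10 new -> 45 infected
Step 5: +6 new -> 51 infected
Step 6: +1 new -> 52 infected
Step 7: +0 new -> 52 infected

Answer: 7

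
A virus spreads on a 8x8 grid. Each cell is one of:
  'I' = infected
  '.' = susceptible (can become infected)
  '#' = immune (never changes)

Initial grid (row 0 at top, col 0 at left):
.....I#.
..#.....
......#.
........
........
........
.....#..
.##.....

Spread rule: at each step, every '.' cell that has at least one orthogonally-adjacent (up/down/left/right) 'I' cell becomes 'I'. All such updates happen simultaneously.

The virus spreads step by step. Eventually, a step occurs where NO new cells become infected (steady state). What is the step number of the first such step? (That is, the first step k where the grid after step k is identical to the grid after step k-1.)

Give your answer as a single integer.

Answer: 13

Derivation:
Step 0 (initial): 1 infected
Step 1: +2 new -> 3 infected
Step 2: +4 new -> 7 infected
Step 3: +5 new -> 12 infected
Step 4: +7 new -> 19 infected
Step 5: +8 new -> 27 infected
Step 6: +7 new -> 34 infected
Step 7: +7 new -> 41 infected
Step 8: +7 new -> 48 infected
Step 9: +6 new -> 54 infected
Step 10: +2 new -> 56 infected
Step 11: +1 new -> 57 infected
Step 12: +1 new -> 58 infected
Step 13: +0 new -> 58 infected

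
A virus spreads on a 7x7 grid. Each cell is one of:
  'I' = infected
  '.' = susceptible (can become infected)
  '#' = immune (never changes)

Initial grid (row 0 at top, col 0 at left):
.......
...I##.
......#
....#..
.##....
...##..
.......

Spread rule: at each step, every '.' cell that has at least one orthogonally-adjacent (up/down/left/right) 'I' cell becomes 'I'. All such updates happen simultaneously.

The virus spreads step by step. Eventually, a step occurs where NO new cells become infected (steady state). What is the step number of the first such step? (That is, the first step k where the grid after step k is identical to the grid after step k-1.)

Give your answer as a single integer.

Step 0 (initial): 1 infected
Step 1: +3 new -> 4 infected
Step 2: +6 new -> 10 infected
Step 3: +7 new -> 17 infected
Step 4: +6 new -> 23 infected
Step 5: +4 new -> 27 infected
Step 6: +3 new -> 30 infected
Step 7: +3 new -> 33 infected
Step 8: +4 new -> 37 infected
Step 9: +3 new -> 40 infected
Step 10: +1 new -> 41 infected
Step 11: +0 new -> 41 infected

Answer: 11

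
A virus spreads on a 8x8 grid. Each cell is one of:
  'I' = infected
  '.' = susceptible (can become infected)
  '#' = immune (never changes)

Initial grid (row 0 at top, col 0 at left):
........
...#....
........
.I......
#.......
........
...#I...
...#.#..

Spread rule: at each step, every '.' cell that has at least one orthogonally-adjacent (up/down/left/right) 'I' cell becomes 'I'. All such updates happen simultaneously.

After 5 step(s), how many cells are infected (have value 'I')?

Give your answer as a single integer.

Answer: 49

Derivation:
Step 0 (initial): 2 infected
Step 1: +7 new -> 9 infected
Step 2: +10 new -> 19 infected
Step 3: +13 new -> 32 infected
Step 4: +10 new -> 42 infected
Step 5: +7 new -> 49 infected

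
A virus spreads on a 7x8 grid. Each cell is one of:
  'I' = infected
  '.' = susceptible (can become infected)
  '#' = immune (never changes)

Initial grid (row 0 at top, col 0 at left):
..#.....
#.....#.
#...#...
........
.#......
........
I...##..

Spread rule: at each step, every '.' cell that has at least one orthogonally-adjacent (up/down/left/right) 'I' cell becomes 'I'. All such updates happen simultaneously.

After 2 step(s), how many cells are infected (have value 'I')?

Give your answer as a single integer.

Step 0 (initial): 1 infected
Step 1: +2 new -> 3 infected
Step 2: +3 new -> 6 infected

Answer: 6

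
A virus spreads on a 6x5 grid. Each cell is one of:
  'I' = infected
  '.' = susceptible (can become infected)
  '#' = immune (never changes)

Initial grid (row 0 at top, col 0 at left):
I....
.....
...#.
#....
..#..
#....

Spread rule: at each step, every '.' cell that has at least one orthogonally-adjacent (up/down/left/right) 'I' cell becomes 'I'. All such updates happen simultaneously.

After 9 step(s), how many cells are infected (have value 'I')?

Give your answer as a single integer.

Answer: 26

Derivation:
Step 0 (initial): 1 infected
Step 1: +2 new -> 3 infected
Step 2: +3 new -> 6 infected
Step 3: +3 new -> 9 infected
Step 4: +4 new -> 13 infected
Step 5: +3 new -> 16 infected
Step 6: +4 new -> 20 infected
Step 7: +3 new -> 23 infected
Step 8: +2 new -> 25 infected
Step 9: +1 new -> 26 infected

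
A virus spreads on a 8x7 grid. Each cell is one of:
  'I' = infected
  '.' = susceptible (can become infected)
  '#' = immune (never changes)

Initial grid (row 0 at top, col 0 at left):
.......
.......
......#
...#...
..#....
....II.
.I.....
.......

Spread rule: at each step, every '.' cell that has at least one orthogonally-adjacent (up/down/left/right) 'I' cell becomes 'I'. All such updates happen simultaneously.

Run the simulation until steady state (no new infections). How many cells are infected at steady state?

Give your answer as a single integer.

Answer: 53

Derivation:
Step 0 (initial): 3 infected
Step 1: +10 new -> 13 infected
Step 2: +13 new -> 26 infected
Step 3: +7 new -> 33 infected
Step 4: +6 new -> 39 infected
Step 5: +7 new -> 46 infected
Step 6: +5 new -> 51 infected
Step 7: +2 new -> 53 infected
Step 8: +0 new -> 53 infected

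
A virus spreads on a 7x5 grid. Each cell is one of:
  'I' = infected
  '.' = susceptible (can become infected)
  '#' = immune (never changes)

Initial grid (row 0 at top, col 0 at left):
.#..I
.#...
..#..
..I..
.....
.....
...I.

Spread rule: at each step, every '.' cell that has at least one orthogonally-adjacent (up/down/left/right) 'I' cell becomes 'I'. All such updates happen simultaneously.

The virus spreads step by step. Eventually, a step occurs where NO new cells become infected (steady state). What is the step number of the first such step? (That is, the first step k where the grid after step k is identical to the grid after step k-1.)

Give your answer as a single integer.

Step 0 (initial): 3 infected
Step 1: +8 new -> 11 infected
Step 2: +12 new -> 23 infected
Step 3: +6 new -> 29 infected
Step 4: +2 new -> 31 infected
Step 5: +1 new -> 32 infected
Step 6: +0 new -> 32 infected

Answer: 6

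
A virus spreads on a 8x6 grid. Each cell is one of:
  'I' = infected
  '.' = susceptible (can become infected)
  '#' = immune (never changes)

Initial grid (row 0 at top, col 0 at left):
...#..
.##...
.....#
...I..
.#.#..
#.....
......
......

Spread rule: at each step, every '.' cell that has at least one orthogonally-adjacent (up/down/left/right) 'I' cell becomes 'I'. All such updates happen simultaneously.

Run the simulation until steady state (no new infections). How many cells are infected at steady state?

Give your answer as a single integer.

Answer: 41

Derivation:
Step 0 (initial): 1 infected
Step 1: +3 new -> 4 infected
Step 2: +7 new -> 11 infected
Step 3: +6 new -> 17 infected
Step 4: +9 new -> 26 infected
Step 5: +7 new -> 33 infected
Step 6: +5 new -> 38 infected
Step 7: +2 new -> 40 infected
Step 8: +1 new -> 41 infected
Step 9: +0 new -> 41 infected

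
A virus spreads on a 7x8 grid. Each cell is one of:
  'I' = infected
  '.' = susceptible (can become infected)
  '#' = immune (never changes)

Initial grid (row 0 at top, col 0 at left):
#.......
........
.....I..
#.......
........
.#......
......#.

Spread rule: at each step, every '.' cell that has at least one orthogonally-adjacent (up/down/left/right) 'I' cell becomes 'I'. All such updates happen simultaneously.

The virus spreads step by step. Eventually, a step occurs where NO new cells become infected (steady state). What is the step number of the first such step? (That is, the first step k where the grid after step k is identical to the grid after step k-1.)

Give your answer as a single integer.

Answer: 10

Derivation:
Step 0 (initial): 1 infected
Step 1: +4 new -> 5 infected
Step 2: +8 new -> 13 infected
Step 3: +10 new -> 23 infected
Step 4: +10 new -> 33 infected
Step 5: +8 new -> 41 infected
Step 6: +6 new -> 47 infected
Step 7: +2 new -> 49 infected
Step 8: +2 new -> 51 infected
Step 9: +1 new -> 52 infected
Step 10: +0 new -> 52 infected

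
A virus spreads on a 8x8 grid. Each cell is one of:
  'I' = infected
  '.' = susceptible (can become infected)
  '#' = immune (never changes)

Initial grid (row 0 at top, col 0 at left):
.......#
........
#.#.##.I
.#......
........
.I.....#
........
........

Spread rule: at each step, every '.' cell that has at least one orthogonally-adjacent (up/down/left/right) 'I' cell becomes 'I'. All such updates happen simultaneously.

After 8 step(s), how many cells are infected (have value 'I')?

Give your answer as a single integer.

Answer: 56

Derivation:
Step 0 (initial): 2 infected
Step 1: +7 new -> 9 infected
Step 2: +9 new -> 18 infected
Step 3: +11 new -> 29 infected
Step 4: +10 new -> 39 infected
Step 5: +6 new -> 45 infected
Step 6: +5 new -> 50 infected
Step 7: +3 new -> 53 infected
Step 8: +3 new -> 56 infected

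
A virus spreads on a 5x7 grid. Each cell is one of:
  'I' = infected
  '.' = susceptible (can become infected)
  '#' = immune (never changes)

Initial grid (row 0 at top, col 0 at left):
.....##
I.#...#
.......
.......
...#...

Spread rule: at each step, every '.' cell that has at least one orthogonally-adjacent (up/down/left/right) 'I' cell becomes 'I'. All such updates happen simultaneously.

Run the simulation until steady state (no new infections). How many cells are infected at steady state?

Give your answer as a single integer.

Step 0 (initial): 1 infected
Step 1: +3 new -> 4 infected
Step 2: +3 new -> 7 infected
Step 3: +4 new -> 11 infected
Step 4: +4 new -> 15 infected
Step 5: +5 new -> 20 infected
Step 6: +3 new -> 23 infected
Step 7: +4 new -> 27 infected
Step 8: +2 new -> 29 infected
Step 9: +1 new -> 30 infected
Step 10: +0 new -> 30 infected

Answer: 30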